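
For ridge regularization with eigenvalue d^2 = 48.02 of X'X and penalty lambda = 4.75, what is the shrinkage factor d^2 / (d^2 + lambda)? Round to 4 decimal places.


d^2 + lambda = 48.02 + 4.75 = 52.7700.
Shrinkage factor = 48.02/52.7700 = 0.9100.

0.9100


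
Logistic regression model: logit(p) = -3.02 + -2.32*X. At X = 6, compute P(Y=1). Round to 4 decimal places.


Linear predictor: z = -3.02 + -2.32 * 6 = -16.9400.
P = 1/(1 + exp(16.9400)) = 1/(1 + 22748277.8137) = 0.0000.

0.0000


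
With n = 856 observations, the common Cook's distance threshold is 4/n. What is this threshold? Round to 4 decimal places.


The threshold is 4/n.
4/856 = 0.0047.

0.0047


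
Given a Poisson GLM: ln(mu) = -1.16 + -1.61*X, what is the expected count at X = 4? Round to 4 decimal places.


Compute eta = -1.16 + -1.61 * 4 = -7.6000.
Apply inverse link: mu = e^-7.6000 = 0.0005.

0.0005


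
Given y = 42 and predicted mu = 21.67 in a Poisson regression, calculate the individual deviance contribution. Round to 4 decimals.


First: ln(42/21.67) = 0.661741.
Then: 42 * 0.661741 = 27.793122.
y - mu = 42 - 21.67 = 20.33.
D = 2(27.793122 - 20.33) = 14.926244, which rounds to 14.9262.

14.9262


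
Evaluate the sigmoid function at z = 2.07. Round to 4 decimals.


First, exp(-2.0700) = 0.1262.
Then sigma(z) = 1/(1 + 0.1262) = 0.8880.

0.8880


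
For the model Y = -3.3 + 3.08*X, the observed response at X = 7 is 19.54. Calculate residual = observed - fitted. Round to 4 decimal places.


Predicted = -3.3 + 3.08 * 7 = 18.2600.
Residual = 19.54 - 18.2600 = 1.2800.

1.2800


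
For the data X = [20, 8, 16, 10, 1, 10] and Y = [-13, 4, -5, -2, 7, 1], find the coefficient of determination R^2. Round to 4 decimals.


Fit the OLS line: b0 = 9.8747, b1 = -1.0346.
SSres = 21.2406.
SStot = 253.3333.
R^2 = 1 - 21.2406/253.3333 = 0.9162.

0.9162


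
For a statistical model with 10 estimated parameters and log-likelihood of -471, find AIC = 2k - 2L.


AIC = 2k - 2*loglik = 2(10) - 2(-471).
= 20 + 942 = 962.

962


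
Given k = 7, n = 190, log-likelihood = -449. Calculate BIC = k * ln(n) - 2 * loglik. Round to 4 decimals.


ln(190) = 5.247024.
k * ln(n) = 7 * 5.247024 = 36.729168.
-2L = 898.
BIC = 36.729168 + 898 = 934.729168, which rounds to 934.7292.

934.7292


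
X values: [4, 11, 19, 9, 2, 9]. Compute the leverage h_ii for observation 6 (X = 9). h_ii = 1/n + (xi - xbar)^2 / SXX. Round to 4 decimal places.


Mean of X: xbar = 9.0000.
SXX = 178.0000.
For X = 9: h = 1/6 + (9 - 9.0000)^2/178.0000 = 0.1667.

0.1667


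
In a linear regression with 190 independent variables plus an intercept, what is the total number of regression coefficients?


Each predictor gets one coefficient, plus one intercept.
Total parameters = 190 + 1 = 191.

191


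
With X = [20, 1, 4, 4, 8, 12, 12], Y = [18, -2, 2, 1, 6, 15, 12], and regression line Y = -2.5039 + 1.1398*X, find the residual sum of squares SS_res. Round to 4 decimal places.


Compute predicted values, then residuals = yi - yhat_i.
Residuals: [-2.2921, -0.6359, -0.0553, -1.0553, -0.6145, 3.8263, 0.8263].
SSres = sum(residual^2) = 22.4758.

22.4758


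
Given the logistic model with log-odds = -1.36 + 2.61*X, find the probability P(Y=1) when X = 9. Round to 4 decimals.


z = -1.36 + 2.61 * 9 = 22.1300.
Sigmoid: P = 1 / (1 + exp(-22.1300)) = 1.0000.

1.0000


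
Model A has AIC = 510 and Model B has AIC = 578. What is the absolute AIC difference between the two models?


Absolute difference = |510 - 578| = 68.
The model with lower AIC (A) is preferred.

68


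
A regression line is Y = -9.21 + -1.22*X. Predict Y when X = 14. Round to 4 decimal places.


Predicted value:
Y = -9.21 + (-1.22)(14) = -9.21 + -17.0800 = -26.2900.

-26.2900


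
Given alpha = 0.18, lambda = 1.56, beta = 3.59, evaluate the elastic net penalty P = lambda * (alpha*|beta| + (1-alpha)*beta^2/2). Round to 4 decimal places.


alpha * |beta| = 0.18 * 3.59 = 0.6462.
(1-alpha) * beta^2/2 = 0.82 * 12.8881/2 = 5.2841.
Total = 1.56 * (0.6462 + 5.2841) = 9.2513.

9.2513


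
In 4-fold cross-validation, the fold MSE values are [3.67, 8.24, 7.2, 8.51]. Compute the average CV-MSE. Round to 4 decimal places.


Sum of fold MSEs = 27.6200.
Average = 27.6200 / 4 = 6.9050.

6.9050


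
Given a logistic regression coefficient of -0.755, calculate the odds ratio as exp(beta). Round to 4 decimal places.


Odds ratio = exp(beta) = exp(-0.755).
= 0.4700.

0.4700


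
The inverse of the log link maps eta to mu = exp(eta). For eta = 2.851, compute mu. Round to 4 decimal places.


Apply the inverse link:
mu = e^2.851 = 17.3051.

17.3051


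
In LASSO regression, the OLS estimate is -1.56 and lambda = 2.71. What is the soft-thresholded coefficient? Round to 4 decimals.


Absolute value: |-1.56| = 1.56.
Compare to lambda = 2.71.
Since |beta| <= lambda, the coefficient is set to 0.

0.0000


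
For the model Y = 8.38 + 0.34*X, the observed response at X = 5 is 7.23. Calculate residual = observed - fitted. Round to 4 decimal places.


Predicted = 8.38 + 0.34 * 5 = 10.0800.
Residual = 7.23 - 10.0800 = -2.8500.

-2.8500


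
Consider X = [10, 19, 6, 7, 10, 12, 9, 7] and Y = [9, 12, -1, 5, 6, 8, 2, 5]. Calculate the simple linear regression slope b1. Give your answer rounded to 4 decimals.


Calculate xbar = 10.0000, ybar = 5.7500.
S_xx = 120.0000, S_xy = 96.0000.
Using b1 = S_xy / S_xx = 96.0000 / 120.0000, we get b1 = 0.8000.

0.8000


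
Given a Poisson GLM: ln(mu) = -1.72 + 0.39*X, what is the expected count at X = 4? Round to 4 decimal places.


Linear predictor: eta = -1.72 + (0.39)(4) = -0.1600.
Expected count: mu = exp(-0.1600) = 0.8521.

0.8521


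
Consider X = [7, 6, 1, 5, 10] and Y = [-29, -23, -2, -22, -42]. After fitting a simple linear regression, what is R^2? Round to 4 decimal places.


Fit the OLS line: b0 = 1.9579, b1 = -4.4065.
SSres = 6.1262.
SStot = 837.2000.
R^2 = 1 - 6.1262/837.2000 = 0.9927.

0.9927


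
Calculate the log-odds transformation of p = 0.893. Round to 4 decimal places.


1 - p = 0.107.
p/(1-p) = 8.3458.
logit = ln(8.3458) = 2.1218.

2.1218


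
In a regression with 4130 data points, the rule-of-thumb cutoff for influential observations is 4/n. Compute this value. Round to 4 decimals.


The threshold is 4/n.
4/4130 = 0.0010.

0.0010


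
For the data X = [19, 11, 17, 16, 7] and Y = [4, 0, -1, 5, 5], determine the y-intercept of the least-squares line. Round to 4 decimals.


The slope is b1 = -0.0833.
Sample means are xbar = 14.0000 and ybar = 2.6000.
Intercept: b0 = 2.6000 - (-0.0833)(14.0000) = 3.7667.

3.7667


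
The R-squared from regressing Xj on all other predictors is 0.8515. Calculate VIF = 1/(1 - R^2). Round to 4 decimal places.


Using VIF = 1/(1 - R^2_j):
1 - 0.8515 = 0.1485.
VIF = 6.7340.

6.7340


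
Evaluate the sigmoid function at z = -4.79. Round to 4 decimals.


exp(4.7900) = 120.3014.
1 + exp(-z) = 121.3014.
sigmoid = 1/121.3014 = 0.0082.

0.0082


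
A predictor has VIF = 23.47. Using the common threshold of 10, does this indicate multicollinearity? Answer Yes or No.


Compare VIF = 23.47 to the threshold of 10.
23.47 >= 10, so the answer is Yes.

Yes


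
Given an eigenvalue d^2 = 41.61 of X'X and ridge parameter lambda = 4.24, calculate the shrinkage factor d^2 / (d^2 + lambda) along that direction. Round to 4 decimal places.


d^2 + lambda = 41.61 + 4.24 = 45.8500.
Shrinkage factor = 41.61/45.8500 = 0.9075.

0.9075


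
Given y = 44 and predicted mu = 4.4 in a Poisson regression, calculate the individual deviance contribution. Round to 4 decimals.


y/mu = 44/4.4 = 10.000000 (approx.), and ln(44/4.4) = 2.302585.
y * ln(y/mu) = 44 * 2.302585 = 101.313740.
y - mu = 39.6.
D = 2 * (101.313740 - 39.6) = 123.427480, which rounds to 123.4275.

123.4275


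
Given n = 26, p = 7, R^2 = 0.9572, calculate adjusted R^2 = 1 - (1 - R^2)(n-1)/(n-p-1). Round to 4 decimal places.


Using the formula:
(1 - 0.9572) = 0.0428.
Multiply by 25/18: 0.0428 * 25 = 1.0700, then 1.0700 / 18 = 0.0594.
Adj R^2 = 1 - 0.0594 = 0.9406.

0.9406


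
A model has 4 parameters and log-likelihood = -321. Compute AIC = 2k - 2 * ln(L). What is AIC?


Compute:
2k = 2*4 = 8.
-2*loglik = -2*(-321) = 642.
AIC = 8 + 642 = 650.

650


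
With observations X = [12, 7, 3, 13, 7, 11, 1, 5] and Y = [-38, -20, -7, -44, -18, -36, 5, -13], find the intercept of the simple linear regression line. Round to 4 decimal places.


First find the slope: b1 = -3.8664.
Means: xbar = 7.3750, ybar = -21.3750.
b0 = ybar - b1 * xbar = -21.3750 - -3.8664 * 7.3750 = 7.1393.

7.1393


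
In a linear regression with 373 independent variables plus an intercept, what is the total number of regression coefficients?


Total coefficients = number of predictors + 1 (for the intercept).
= 373 + 1 = 374.

374


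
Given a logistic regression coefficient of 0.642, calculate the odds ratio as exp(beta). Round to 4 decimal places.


The odds ratio is computed as:
OR = e^(0.642) = 1.9003.

1.9003


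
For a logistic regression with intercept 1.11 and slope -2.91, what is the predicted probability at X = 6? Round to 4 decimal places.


Compute z = 1.11 + (-2.91)(6) = -16.3500.
exp(-z) = 12609991.0729.
P = 1/(1 + 12609991.0729) = 0.0000.

0.0000


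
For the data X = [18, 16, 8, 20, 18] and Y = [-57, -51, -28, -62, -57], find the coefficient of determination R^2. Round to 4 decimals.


The fitted line is Y = -5.1818 + -2.8636*X.
SSres = 0.3636, SStot = 722.0000.
R^2 = 1 - SSres/SStot = 0.9995.

0.9995


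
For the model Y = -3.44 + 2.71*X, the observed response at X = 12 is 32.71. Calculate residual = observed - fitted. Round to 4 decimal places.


Compute yhat = -3.44 + (2.71)(12) = 29.0800.
Residual = actual - predicted = 32.71 - 29.0800 = 3.6300.

3.6300


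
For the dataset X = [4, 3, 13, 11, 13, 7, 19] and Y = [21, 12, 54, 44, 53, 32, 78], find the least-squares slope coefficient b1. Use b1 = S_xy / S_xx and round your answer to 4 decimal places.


The sample means are xbar = 10.0000 and ybar = 42.0000.
Compute S_xx = 194.0000 and S_xy = 761.0000.
Slope b1 = S_xy / S_xx = 761.0000 / 194.0000 = 3.9227.

3.9227


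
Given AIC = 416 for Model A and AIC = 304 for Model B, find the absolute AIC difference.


Compute |416 - 304| = 112.
Model B has the smaller AIC.

112


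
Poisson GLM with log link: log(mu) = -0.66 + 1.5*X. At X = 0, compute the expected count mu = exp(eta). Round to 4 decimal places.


eta = -0.66 + 1.5 * 0 = -0.6600.
mu = exp(-0.6600) = 0.5169.

0.5169


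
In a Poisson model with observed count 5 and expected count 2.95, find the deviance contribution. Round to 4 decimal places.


First: ln(5/2.95) = 0.527633.
Then: 5 * 0.527633 = 2.638165.
y - mu = 5 - 2.95 = 2.05.
D = 2(2.638165 - 2.05) = 1.176330, which rounds to 1.1763.

1.1763


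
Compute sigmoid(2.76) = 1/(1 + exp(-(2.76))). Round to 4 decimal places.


exp(-2.7600) = 0.0633.
1 + exp(-z) = 1.0633.
sigmoid = 1/1.0633 = 0.9405.

0.9405


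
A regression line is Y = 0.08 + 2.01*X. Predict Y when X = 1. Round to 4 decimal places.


Plug X = 1 into Y = 0.08 + 2.01*X:
Y = 0.08 + 2.0100 = 2.0900.

2.0900


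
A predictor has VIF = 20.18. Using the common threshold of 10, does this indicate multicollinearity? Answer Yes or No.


Check: VIF = 20.18 vs threshold = 10.
Since 20.18 >= 10, the answer is Yes.

Yes


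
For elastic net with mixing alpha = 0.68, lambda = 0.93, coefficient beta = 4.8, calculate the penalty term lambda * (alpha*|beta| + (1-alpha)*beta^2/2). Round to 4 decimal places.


alpha * |beta| = 0.68 * 4.8 = 3.2640.
(1-alpha) * beta^2/2 = 0.32 * 23.0400/2 = 3.6864.
Total = 0.93 * (3.2640 + 3.6864) = 6.4639.

6.4639


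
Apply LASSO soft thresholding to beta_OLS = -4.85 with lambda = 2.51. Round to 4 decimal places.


Check: |-4.85| = 4.85 vs lambda = 2.51.
Since |beta| > lambda, coefficient = sign(beta)*(|beta| - lambda) = -2.3400.
Soft-thresholded coefficient = -2.3400.

-2.3400


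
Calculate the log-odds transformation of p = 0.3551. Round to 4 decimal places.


Compute the odds: 0.3551/0.6449 = 0.5506.
Take the natural log: ln(0.5506) = -0.5967.

-0.5967


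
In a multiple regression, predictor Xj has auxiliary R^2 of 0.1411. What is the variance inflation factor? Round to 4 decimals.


Denominator: 1 - 0.1411 = 0.8589.
VIF = 1 / 0.8589 = 1.1643.

1.1643


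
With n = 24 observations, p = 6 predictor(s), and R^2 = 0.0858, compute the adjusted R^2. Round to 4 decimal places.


Adjusted R^2 = 1 - (1 - R^2) * (n-1)/(n-p-1).
(1 - R^2) = 0.9142.
(n-1)/(n-p-1) = 23/17.
(1 - R^2) * (n-1) = 0.9142 * 23 = 21.0266.
Divide by (n-p-1): 21.0266 / 17 = 1.2369.
Adj R^2 = 1 - 1.2369 = -0.2369.

-0.2369


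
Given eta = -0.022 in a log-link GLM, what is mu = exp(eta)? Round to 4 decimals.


mu = exp(eta) = exp(-0.022).
= 0.9782.

0.9782


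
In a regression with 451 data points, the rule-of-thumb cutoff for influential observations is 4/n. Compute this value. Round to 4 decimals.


The threshold is 4/n.
4/451 = 0.0089.

0.0089


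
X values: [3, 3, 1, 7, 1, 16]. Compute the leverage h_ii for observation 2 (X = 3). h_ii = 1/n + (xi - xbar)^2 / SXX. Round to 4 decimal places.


Compute xbar = 5.1667 with n = 6 observations.
SXX = 164.8333.
Leverage = 1/6 + (3 - 5.1667)^2/164.8333 = 0.1951.

0.1951


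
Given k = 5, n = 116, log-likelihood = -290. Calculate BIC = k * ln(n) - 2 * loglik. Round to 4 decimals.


ln(116) = 4.753590.
k * ln(n) = 5 * 4.753590 = 23.767950.
-2L = 580.
BIC = 23.767950 + 580 = 603.767950, which rounds to 603.7680.

603.7680


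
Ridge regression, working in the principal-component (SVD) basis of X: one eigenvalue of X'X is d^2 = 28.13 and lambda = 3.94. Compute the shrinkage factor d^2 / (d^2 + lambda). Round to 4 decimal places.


d^2 + lambda = 28.13 + 3.94 = 32.0700.
Shrinkage factor = 28.13/32.0700 = 0.8771.

0.8771


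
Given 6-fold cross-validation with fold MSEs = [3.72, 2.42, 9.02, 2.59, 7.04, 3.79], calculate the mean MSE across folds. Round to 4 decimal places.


Sum of fold MSEs = 28.5800.
Average = 28.5800 / 6 = 4.7633.

4.7633


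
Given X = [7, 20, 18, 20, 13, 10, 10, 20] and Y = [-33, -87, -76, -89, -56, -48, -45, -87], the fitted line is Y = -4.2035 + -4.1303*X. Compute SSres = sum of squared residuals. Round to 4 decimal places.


Predicted values from Y = -4.2035 + -4.1303*X.
Residuals: [0.1156, -0.1905, 2.5489, -2.1905, 1.8974, -2.4935, 0.5065, -0.1905].
SSres = 21.4553.

21.4553


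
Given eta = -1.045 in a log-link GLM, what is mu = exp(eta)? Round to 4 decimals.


mu = exp(eta) = exp(-1.045).
= 0.3517.

0.3517


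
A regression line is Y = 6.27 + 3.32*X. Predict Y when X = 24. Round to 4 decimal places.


Substitute X = 24 into the equation:
Y = 6.27 + 3.32 * 24 = 6.27 + 79.6800 = 85.9500.

85.9500


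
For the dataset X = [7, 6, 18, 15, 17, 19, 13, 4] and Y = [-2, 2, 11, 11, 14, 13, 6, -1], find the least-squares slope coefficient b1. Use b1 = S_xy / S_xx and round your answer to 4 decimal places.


Calculate xbar = 12.3750, ybar = 6.7500.
S_xx = 243.8750, S_xy = 251.7500.
Using b1 = S_xy / S_xx = 251.7500 / 243.8750, we get b1 = 1.0323.

1.0323


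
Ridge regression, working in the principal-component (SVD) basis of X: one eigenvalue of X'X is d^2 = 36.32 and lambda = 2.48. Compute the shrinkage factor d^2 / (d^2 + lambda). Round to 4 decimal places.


Denominator = d^2 + lambda = 36.32 + 2.48 = 38.8000.
Shrinkage = 36.32 / 38.8000 = 0.9361.

0.9361


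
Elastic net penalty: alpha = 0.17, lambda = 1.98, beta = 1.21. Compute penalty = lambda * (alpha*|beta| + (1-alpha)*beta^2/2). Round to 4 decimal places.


alpha * |beta| = 0.17 * 1.21 = 0.2057.
(1-alpha) * beta^2/2 = 0.83 * 1.4641/2 = 0.6076.
Total = 1.98 * (0.2057 + 0.6076) = 1.6103.

1.6103


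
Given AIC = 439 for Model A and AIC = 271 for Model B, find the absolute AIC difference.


Compute |439 - 271| = 168.
Model B has the smaller AIC.

168


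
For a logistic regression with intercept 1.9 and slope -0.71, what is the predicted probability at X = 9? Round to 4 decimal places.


Compute z = 1.9 + (-0.71)(9) = -4.4900.
exp(-z) = 89.1214.
P = 1/(1 + 89.1214) = 0.0111.

0.0111


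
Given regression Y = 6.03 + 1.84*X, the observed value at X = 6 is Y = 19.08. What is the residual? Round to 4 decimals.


Compute yhat = 6.03 + (1.84)(6) = 17.0700.
Residual = actual - predicted = 19.08 - 17.0700 = 2.0100.

2.0100


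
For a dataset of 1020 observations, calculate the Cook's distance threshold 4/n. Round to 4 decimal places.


The threshold is 4/n.
4/1020 = 0.0039.

0.0039


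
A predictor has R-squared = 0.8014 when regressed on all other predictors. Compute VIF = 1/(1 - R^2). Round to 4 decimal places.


Using VIF = 1/(1 - R^2_j):
1 - 0.8014 = 0.1986.
VIF = 5.0352.

5.0352


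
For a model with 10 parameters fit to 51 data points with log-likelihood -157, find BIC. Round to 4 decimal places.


Compute k*ln(n) = 10*ln(51) = 10*3.931826 = 39.318260.
Then -2*loglik = 314.
BIC = 39.318260 + 314 = 353.318260, which rounds to 353.3183.

353.3183


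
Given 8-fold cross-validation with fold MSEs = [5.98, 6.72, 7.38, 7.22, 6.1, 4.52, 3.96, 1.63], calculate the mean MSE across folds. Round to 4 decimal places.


Total MSE across folds = 43.5100.
CV-MSE = 43.5100/8 = 5.4388.

5.4388


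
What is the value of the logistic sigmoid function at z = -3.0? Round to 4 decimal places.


Compute exp(3.0000) = 20.0855.
Sigmoid = 1 / (1 + 20.0855) = 1 / 21.0855 = 0.0474.

0.0474


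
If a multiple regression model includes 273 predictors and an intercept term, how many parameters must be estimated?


Each predictor gets one coefficient, plus one intercept.
Total parameters = 273 + 1 = 274.

274


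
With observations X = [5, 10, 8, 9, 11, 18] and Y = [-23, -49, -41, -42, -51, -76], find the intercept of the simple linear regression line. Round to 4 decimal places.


First find the slope: b1 = -3.9332.
Means: xbar = 10.1667, ybar = -47.0000.
b0 = ybar - b1 * xbar = -47.0000 - -3.9332 * 10.1667 = -7.0123.

-7.0123


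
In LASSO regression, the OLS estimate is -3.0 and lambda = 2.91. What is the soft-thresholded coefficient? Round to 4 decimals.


|beta_OLS| = 3.0.
lambda = 2.91.
Since |beta| > lambda, coefficient = sign(beta)*(|beta| - lambda) = -0.0900.
Result = -0.0900.

-0.0900


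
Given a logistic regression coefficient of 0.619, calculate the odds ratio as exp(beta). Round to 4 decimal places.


Odds ratio = exp(beta) = exp(0.619).
= 1.8571.

1.8571


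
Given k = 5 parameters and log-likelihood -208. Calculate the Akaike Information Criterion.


Compute:
2k = 2*5 = 10.
-2*loglik = -2*(-208) = 416.
AIC = 10 + 416 = 426.

426


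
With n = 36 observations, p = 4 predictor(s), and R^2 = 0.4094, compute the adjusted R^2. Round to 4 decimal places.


Plug in: Adj R^2 = 1 - (1 - 0.4094) * 35/31.
= 1 - 0.5906 * 35/31
= 1 - 20.6710 / 31
= 1 - 0.6668 = 0.3332.

0.3332


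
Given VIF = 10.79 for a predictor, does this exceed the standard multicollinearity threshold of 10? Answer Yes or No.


The threshold is 10.
VIF = 10.79 is >= 10.
Multicollinearity indication: Yes.

Yes


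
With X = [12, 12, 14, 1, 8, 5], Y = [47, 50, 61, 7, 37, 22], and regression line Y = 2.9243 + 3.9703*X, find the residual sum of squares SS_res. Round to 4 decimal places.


Predicted values from Y = 2.9243 + 3.9703*X.
Residuals: [-3.5679, -0.5679, 2.4915, 0.1054, 2.3133, -0.7758].
SSres = 25.2243.

25.2243


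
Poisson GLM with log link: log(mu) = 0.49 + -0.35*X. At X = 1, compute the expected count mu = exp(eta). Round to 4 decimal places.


Linear predictor: eta = 0.49 + (-0.35)(1) = 0.1400.
Expected count: mu = exp(0.1400) = 1.1503.

1.1503


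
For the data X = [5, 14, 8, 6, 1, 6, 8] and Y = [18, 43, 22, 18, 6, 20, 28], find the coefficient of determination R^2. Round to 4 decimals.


Fit the OLS line: b0 = 2.7108, b1 = 2.8338.
SSres = 23.1508.
SStot = 768.8571.
R^2 = 1 - 23.1508/768.8571 = 0.9699.

0.9699


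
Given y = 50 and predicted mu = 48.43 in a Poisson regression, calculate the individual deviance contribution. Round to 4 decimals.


y/mu = 50/48.43 = 1.032418 (approx.), and ln(50/48.43) = 0.031904.
y * ln(y/mu) = 50 * 0.031904 = 1.595200.
y - mu = 1.57.
D = 2 * (1.595200 - 1.57) = 0.050400, which rounds to 0.0504.

0.0504


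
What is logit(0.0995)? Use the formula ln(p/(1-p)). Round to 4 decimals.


1 - p = 0.9005.
p/(1-p) = 0.1105.
logit = ln(0.1105) = -2.2028.

-2.2028


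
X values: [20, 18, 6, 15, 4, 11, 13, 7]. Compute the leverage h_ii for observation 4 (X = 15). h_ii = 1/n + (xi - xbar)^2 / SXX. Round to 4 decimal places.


Mean of X: xbar = 11.7500.
SXX = 235.5000.
For X = 15: h = 1/8 + (15 - 11.7500)^2/235.5000 = 0.1699.

0.1699


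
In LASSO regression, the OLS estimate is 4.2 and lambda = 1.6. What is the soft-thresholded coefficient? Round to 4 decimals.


|beta_OLS| = 4.2.
lambda = 1.6.
Since |beta| > lambda, coefficient = sign(beta)*(|beta| - lambda) = 2.6000.
Result = 2.6000.

2.6000


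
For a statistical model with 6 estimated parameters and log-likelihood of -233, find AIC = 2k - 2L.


AIC = 2*6 - 2*(-233).
= 12 + 466 = 478.

478


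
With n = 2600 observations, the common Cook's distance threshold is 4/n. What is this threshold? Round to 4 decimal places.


The threshold is 4/n.
4/2600 = 0.0015.

0.0015


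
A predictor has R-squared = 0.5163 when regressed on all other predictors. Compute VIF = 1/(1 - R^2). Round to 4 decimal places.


VIF = 1 / (1 - 0.5163).
= 1 / 0.4837 = 2.0674.

2.0674


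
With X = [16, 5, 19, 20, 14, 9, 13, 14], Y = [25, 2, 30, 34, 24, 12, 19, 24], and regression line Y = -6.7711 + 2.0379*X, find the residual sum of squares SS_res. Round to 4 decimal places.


Compute predicted values, then residuals = yi - yhat_i.
Residuals: [-0.8353, -1.4184, -1.9490, 0.0131, 2.2405, 0.4300, -0.7216, 2.2405].
SSres = sum(residual^2) = 17.2536.

17.2536


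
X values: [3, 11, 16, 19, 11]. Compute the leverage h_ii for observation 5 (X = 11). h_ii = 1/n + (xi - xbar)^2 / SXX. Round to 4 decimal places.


Compute xbar = 12.0000 with n = 5 observations.
SXX = 148.0000.
Leverage = 1/5 + (11 - 12.0000)^2/148.0000 = 0.2068.

0.2068


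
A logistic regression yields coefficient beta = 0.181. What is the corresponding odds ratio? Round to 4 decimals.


The odds ratio is computed as:
OR = e^(0.181) = 1.1984.

1.1984


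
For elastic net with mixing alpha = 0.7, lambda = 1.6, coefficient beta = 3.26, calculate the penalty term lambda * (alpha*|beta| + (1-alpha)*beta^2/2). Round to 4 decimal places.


Compute:
L1 = 0.7 * 3.26 = 2.2820.
L2 = 0.3 * 3.26^2 / 2 = 1.5941.
Penalty = 1.6 * (2.2820 + 1.5941) = 6.2018.

6.2018


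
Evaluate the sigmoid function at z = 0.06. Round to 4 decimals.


Compute exp(-0.0600) = 0.9418.
Sigmoid = 1 / (1 + 0.9418) = 1 / 1.9418 = 0.5150.

0.5150


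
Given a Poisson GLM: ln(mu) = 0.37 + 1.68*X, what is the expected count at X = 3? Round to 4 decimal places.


Linear predictor: eta = 0.37 + (1.68)(3) = 5.4100.
Expected count: mu = exp(5.4100) = 223.6316.

223.6316


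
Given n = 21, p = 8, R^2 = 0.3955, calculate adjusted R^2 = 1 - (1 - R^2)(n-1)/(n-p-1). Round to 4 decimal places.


Using the formula:
(1 - 0.3955) = 0.6045.
Multiply by 20/12: 0.6045 * 20 = 12.0900, then 12.0900 / 12 = 1.0075.
Adj R^2 = 1 - 1.0075 = -0.0075.

-0.0075


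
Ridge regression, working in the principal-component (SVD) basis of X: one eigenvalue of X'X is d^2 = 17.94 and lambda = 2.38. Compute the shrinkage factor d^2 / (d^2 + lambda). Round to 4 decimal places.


Compute the denominator: 17.94 + 2.38 = 20.3200.
Shrinkage factor = 17.94 / 20.3200 = 0.8829.

0.8829


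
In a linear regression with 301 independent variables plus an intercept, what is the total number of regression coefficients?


Including the intercept, the model has 301 predictor coefficients + 1 intercept.
Total = 302.

302


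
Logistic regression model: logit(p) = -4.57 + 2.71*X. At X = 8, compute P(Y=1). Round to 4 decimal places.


Compute z = -4.57 + (2.71)(8) = 17.1100.
exp(-z) = 0.0000.
P = 1/(1 + 0.0000) = 1.0000.

1.0000


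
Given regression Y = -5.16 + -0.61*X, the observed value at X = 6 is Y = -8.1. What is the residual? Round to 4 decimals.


Predicted = -5.16 + -0.61 * 6 = -8.8200.
Residual = -8.1 - -8.8200 = 0.7200.

0.7200


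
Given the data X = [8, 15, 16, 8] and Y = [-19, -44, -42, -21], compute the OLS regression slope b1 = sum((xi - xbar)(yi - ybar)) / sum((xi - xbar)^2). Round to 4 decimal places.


Calculate xbar = 11.7500, ybar = -31.5000.
S_xx = 56.7500, S_xy = -171.5000.
Using b1 = S_xy / S_xx = -171.5000 / 56.7500, we get b1 = -3.0220.

-3.0220


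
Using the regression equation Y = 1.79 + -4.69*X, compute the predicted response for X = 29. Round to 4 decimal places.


Plug X = 29 into Y = 1.79 + -4.69*X:
Y = 1.79 + -136.0100 = -134.2200.

-134.2200


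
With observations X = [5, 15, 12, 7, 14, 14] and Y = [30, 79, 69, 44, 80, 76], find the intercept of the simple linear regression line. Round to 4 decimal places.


Compute b1 = 4.9981 from the OLS formula.
With xbar = 11.1667 and ybar = 63.0000, the intercept is:
b0 = 63.0000 - 4.9981 * 11.1667 = 7.1881.

7.1881


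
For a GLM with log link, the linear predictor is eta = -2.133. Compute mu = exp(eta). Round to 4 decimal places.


Apply the inverse link:
mu = e^-2.133 = 0.1185.

0.1185


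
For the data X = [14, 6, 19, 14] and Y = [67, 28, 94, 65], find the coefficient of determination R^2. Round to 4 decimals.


Fit the OLS line: b0 = -3.1700, b1 = 5.0317.
SSres = 8.6628.
SStot = 2205.0000.
R^2 = 1 - 8.6628/2205.0000 = 0.9961.

0.9961


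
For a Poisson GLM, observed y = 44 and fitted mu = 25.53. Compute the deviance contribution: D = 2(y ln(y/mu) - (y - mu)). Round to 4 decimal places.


First: ln(44/25.53) = 0.544335.
Then: 44 * 0.544335 = 23.950740.
y - mu = 44 - 25.53 = 18.47.
D = 2(23.950740 - 18.47) = 10.961480, which rounds to 10.9615.

10.9615


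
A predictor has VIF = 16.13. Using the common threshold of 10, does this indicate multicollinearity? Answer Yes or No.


The threshold is 10.
VIF = 16.13 is >= 10.
Multicollinearity indication: Yes.

Yes


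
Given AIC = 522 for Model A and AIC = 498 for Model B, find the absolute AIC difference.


Absolute difference = |522 - 498| = 24.
The model with lower AIC (B) is preferred.

24


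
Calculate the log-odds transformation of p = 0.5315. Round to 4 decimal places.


1 - p = 0.4685.
p/(1-p) = 1.1345.
logit = ln(1.1345) = 0.1262.

0.1262


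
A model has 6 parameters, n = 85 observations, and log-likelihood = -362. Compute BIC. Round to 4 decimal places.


ln(85) = 4.442651.
k * ln(n) = 6 * 4.442651 = 26.655906.
-2L = 724.
BIC = 26.655906 + 724 = 750.655906, which rounds to 750.6559.

750.6559


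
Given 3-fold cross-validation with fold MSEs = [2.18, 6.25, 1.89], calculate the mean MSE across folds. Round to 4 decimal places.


Total MSE across folds = 10.3200.
CV-MSE = 10.3200/3 = 3.4400.

3.4400


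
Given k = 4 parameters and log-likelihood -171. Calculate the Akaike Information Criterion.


Compute:
2k = 2*4 = 8.
-2*loglik = -2*(-171) = 342.
AIC = 8 + 342 = 350.

350


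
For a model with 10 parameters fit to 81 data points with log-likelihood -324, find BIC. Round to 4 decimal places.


ln(81) = 4.394449.
k * ln(n) = 10 * 4.394449 = 43.944490.
-2L = 648.
BIC = 43.944490 + 648 = 691.944490, which rounds to 691.9445.

691.9445


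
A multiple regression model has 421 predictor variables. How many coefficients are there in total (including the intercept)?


Each predictor gets one coefficient, plus one intercept.
Total parameters = 421 + 1 = 422.

422


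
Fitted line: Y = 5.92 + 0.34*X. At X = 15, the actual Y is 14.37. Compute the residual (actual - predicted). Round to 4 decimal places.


Compute yhat = 5.92 + (0.34)(15) = 11.0200.
Residual = actual - predicted = 14.37 - 11.0200 = 3.3500.

3.3500


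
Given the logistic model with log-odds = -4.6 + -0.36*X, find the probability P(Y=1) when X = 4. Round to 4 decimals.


Compute z = -4.6 + (-0.36)(4) = -6.0400.
exp(-z) = 419.8930.
P = 1/(1 + 419.8930) = 0.0024.

0.0024


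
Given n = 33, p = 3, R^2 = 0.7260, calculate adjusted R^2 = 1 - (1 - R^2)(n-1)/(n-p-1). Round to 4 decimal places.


Adjusted R^2 = 1 - (1 - R^2) * (n-1)/(n-p-1).
(1 - R^2) = 0.2740.
(n-1)/(n-p-1) = 32/29.
(1 - R^2) * (n-1) = 0.2740 * 32 = 8.7680.
Divide by (n-p-1): 8.7680 / 29 = 0.3023.
Adj R^2 = 1 - 0.3023 = 0.6977.

0.6977


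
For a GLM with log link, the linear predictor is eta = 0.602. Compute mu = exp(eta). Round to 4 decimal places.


The inverse log link gives:
mu = exp(0.602) = 1.8258.

1.8258


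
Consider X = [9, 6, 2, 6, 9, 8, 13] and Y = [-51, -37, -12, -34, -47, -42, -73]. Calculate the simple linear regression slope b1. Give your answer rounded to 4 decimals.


First compute the means: xbar = 7.5714, ybar = -42.2857.
Then S_xx = sum((xi - xbar)^2) = 69.7143.
S_xy = sum((xi - xbar)(yi - ybar)) = -375.8571.
b1 = S_xy / S_xx = -375.8571 / 69.7143 = -5.3914.

-5.3914


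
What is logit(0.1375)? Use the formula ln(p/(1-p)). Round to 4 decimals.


The odds are p/(1-p) = 0.1375 / 0.8625 = 0.1594.
logit(p) = ln(0.1594) = -1.8362.

-1.8362


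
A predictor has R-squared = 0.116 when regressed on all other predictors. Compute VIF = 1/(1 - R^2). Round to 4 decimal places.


Denominator: 1 - 0.116 = 0.884.
VIF = 1 / 0.884 = 1.1312.

1.1312


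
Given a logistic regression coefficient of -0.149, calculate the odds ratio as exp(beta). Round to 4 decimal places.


The odds ratio is computed as:
OR = e^(-0.149) = 0.8616.

0.8616


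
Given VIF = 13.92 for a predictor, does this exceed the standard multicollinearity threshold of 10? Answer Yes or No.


The threshold is 10.
VIF = 13.92 is >= 10.
Multicollinearity indication: Yes.

Yes


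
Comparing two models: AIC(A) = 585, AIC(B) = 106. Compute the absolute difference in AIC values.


|AIC_A - AIC_B| = |585 - 106| = 479.
Model B is preferred (lower AIC).

479


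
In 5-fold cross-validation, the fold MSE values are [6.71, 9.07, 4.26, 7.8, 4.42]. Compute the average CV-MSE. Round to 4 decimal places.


Total MSE across folds = 32.2600.
CV-MSE = 32.2600/5 = 6.4520.

6.4520


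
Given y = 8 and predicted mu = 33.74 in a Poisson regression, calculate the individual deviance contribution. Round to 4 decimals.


First: ln(8/33.74) = -1.439243.
Then: 8 * -1.439243 = -11.513944.
y - mu = 8 - 33.74 = -25.74.
D = 2(-11.513944 - -25.74) = 28.452112, which rounds to 28.4521.

28.4521


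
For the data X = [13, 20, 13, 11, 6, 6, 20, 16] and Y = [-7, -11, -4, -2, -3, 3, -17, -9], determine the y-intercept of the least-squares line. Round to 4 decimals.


Compute b1 = -1.0186 from the OLS formula.
With xbar = 13.1250 and ybar = -6.2500, the intercept is:
b0 = -6.2500 - -1.0186 * 13.1250 = 7.1185.

7.1185


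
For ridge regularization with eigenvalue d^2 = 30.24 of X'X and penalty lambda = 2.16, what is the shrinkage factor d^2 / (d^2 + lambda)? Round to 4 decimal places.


Compute the denominator: 30.24 + 2.16 = 32.4000.
Shrinkage factor = 30.24 / 32.4000 = 0.9333.

0.9333


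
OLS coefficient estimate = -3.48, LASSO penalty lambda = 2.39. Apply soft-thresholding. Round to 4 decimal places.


Absolute value: |-3.48| = 3.48.
Compare to lambda = 2.39.
Since |beta| > lambda, coefficient = sign(beta)*(|beta| - lambda) = -1.0900.

-1.0900


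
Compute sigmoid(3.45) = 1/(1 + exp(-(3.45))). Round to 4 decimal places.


First, exp(-3.4500) = 0.0317.
Then sigma(z) = 1/(1 + 0.0317) = 0.9692.

0.9692


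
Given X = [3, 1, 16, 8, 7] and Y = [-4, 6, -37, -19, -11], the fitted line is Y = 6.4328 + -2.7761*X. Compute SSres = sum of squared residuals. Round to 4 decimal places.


Predicted values from Y = 6.4328 + -2.7761*X.
Residuals: [-2.1045, 2.3433, 0.9848, -3.2240, 1.9999].
SSres = 25.2836.

25.2836


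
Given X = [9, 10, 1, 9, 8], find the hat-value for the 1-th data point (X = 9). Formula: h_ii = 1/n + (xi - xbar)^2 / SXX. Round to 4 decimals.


Mean of X: xbar = 7.4000.
SXX = 53.2000.
For X = 9: h = 1/5 + (9 - 7.4000)^2/53.2000 = 0.2481.

0.2481


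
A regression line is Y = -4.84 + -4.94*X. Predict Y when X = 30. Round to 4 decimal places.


Plug X = 30 into Y = -4.84 + -4.94*X:
Y = -4.84 + -148.2000 = -153.0400.

-153.0400


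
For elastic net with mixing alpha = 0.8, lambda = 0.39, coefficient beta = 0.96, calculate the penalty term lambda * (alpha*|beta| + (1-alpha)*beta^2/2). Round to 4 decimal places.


L1 component = 0.8 * |0.96| = 0.7680.
L2 component = 0.2 * 0.96^2 / 2 = 0.0922.
Penalty = 0.39 * (0.7680 + 0.0922) = 0.39 * 0.8602 = 0.3355.

0.3355


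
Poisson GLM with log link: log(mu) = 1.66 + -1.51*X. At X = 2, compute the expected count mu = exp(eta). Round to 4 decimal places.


eta = 1.66 + -1.51 * 2 = -1.3600.
mu = exp(-1.3600) = 0.2567.

0.2567


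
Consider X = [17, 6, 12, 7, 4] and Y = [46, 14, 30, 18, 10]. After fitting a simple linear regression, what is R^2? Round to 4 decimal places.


The fitted line is Y = -1.8412 + 2.7653*X.
SSres = 3.8989, SStot = 851.2000.
R^2 = 1 - SSres/SStot = 0.9954.

0.9954


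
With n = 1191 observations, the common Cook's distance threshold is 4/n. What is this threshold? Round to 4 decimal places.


The threshold is 4/n.
4/1191 = 0.0034.

0.0034


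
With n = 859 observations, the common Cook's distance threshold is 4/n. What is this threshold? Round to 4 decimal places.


Cook's distance cutoff = 4/n = 4/859.
= 0.0047.

0.0047


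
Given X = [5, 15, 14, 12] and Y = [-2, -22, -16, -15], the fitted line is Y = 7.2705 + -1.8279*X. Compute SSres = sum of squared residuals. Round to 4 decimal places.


Predicted values from Y = 7.2705 + -1.8279*X.
Residuals: [-0.1310, -1.8520, 2.3201, -0.3357].
SSres = 8.9426.

8.9426


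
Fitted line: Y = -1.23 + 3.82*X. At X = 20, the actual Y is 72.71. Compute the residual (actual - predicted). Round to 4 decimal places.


Predicted = -1.23 + 3.82 * 20 = 75.1700.
Residual = 72.71 - 75.1700 = -2.4600.

-2.4600


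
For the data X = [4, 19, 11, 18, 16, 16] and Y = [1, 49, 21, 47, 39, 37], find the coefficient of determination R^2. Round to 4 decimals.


After computing the OLS fit (b0=-13.0338, b1=3.2405):
SSres = 10.1941, SStot = 1669.3333.
R^2 = 1 - 10.1941/1669.3333 = 0.9939.

0.9939


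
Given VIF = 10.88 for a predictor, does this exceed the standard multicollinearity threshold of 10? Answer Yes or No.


Compare VIF = 10.88 to the threshold of 10.
10.88 >= 10, so the answer is Yes.

Yes


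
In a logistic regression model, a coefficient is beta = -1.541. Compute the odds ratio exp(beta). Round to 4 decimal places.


exp(-1.541) = 0.2142.
So the odds ratio is 0.2142.

0.2142


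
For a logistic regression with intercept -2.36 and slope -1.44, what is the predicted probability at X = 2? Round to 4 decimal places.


Linear predictor: z = -2.36 + -1.44 * 2 = -5.2400.
P = 1/(1 + exp(5.2400)) = 1/(1 + 188.6701) = 0.0053.

0.0053


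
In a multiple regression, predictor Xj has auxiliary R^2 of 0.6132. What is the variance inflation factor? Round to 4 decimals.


Denominator: 1 - 0.6132 = 0.3868.
VIF = 1 / 0.3868 = 2.5853.

2.5853


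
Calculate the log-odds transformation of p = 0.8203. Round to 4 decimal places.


The odds are p/(1-p) = 0.8203 / 0.1797 = 4.5648.
logit(p) = ln(4.5648) = 1.5184.

1.5184


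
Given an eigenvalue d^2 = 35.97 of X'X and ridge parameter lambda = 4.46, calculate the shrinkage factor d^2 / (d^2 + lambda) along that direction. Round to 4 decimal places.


d^2 + lambda = 35.97 + 4.46 = 40.4300.
Shrinkage factor = 35.97/40.4300 = 0.8897.

0.8897


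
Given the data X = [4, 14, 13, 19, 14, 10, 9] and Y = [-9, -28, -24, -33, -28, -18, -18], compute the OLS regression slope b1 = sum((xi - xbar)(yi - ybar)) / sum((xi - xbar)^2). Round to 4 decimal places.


First compute the means: xbar = 11.8571, ybar = -22.5714.
Then S_xx = sum((xi - xbar)^2) = 134.8571.
S_xy = sum((xi - xbar)(yi - ybar)) = -227.5714.
b1 = S_xy / S_xx = -227.5714 / 134.8571 = -1.6875.

-1.6875


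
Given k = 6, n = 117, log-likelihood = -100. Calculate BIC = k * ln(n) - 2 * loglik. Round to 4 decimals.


ln(117) = 4.762174.
k * ln(n) = 6 * 4.762174 = 28.573044.
-2L = 200.
BIC = 28.573044 + 200 = 228.573044, which rounds to 228.5730.

228.5730


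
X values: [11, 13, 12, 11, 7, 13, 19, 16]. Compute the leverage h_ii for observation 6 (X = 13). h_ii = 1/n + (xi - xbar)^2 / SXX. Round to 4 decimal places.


Compute xbar = 12.7500 with n = 8 observations.
SXX = 89.5000.
Leverage = 1/8 + (13 - 12.7500)^2/89.5000 = 0.1257.

0.1257


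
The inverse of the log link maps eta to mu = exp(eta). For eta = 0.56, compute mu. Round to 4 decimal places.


Apply the inverse link:
mu = e^0.56 = 1.7507.

1.7507


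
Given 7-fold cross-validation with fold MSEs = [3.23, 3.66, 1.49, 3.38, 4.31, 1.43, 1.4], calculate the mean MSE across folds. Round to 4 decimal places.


Add all fold MSEs: 18.9000.
Divide by k = 7: 18.9000/7 = 2.7000.

2.7000


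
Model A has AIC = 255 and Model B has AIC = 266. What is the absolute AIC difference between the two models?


|AIC_A - AIC_B| = |255 - 266| = 11.
Model A is preferred (lower AIC).

11


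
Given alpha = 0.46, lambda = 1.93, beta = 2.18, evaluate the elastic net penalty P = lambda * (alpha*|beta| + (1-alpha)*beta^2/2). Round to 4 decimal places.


Compute:
L1 = 0.46 * 2.18 = 1.0028.
L2 = 0.54 * 2.18^2 / 2 = 1.2831.
Penalty = 1.93 * (1.0028 + 1.2831) = 4.4119.

4.4119


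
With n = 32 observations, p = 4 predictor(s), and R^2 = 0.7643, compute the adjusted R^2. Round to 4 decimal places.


Plug in: Adj R^2 = 1 - (1 - 0.7643) * 31/27.
= 1 - 0.2357 * 31/27
= 1 - 7.3067 / 27
= 1 - 0.2706 = 0.7294.

0.7294


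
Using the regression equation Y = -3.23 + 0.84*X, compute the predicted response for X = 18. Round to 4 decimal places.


Plug X = 18 into Y = -3.23 + 0.84*X:
Y = -3.23 + 15.1200 = 11.8900.

11.8900


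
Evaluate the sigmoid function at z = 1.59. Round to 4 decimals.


First, exp(-1.5900) = 0.2039.
Then sigma(z) = 1/(1 + 0.2039) = 0.8306.

0.8306


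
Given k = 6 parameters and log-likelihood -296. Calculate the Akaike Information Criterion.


Compute:
2k = 2*6 = 12.
-2*loglik = -2*(-296) = 592.
AIC = 12 + 592 = 604.

604


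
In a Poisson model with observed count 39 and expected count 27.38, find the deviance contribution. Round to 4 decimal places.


y/mu = 39/27.38 = 1.424397 (approx.), and ln(39/27.38) = 0.353749.
y * ln(y/mu) = 39 * 0.353749 = 13.796211.
y - mu = 11.62.
D = 2 * (13.796211 - 11.62) = 4.352422, which rounds to 4.3524.

4.3524


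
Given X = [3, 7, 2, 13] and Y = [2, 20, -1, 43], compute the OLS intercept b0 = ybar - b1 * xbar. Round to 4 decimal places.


The slope is b1 = 4.0535.
Sample means are xbar = 6.2500 and ybar = 16.0000.
Intercept: b0 = 16.0000 - (4.0535)(6.2500) = -9.3344.

-9.3344


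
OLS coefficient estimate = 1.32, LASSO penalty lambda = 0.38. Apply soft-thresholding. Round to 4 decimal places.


Absolute value: |1.32| = 1.32.
Compare to lambda = 0.38.
Since |beta| > lambda, coefficient = sign(beta)*(|beta| - lambda) = 0.9400.

0.9400


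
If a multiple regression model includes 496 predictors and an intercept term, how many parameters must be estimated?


Total coefficients = number of predictors + 1 (for the intercept).
= 496 + 1 = 497.

497
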